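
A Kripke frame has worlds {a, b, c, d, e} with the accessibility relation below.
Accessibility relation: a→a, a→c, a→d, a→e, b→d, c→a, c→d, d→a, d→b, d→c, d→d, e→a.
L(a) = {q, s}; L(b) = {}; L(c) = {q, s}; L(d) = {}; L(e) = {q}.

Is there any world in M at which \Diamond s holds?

Recall that \Diamond ψ holds at a world iff ψ holds at some accessible world.
Let φ = \Diamond s. Evaluate φ at each world:
  a (successors {a, c, d, e}): φ is true.
  b (successors {d}): φ is false.
  c (successors {a, d}): φ is true.
  d (successors {a, b, c, d}): φ is true.
  e (successors {a}): φ is true.
Detail at a (witness):
  At a: \Diamond s requires s at some successor in {a, c, d, e}.
    s holds at a, so \Diamond s is true at a.

Yes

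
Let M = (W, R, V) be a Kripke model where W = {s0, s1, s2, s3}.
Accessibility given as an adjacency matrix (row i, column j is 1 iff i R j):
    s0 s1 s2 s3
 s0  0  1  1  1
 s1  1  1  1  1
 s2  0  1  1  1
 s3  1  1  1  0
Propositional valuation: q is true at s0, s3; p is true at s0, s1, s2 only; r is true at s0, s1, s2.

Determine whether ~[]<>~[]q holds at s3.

No

At s3: []<>~[]q is true, so ~[]<>~[]q is false.
  At s3: []<>~[]q requires <>~[]q at every successor {s0, s1, s2}.
      At s0: <>~[]q requires ~[]q at some successor in {s1, s2, s3}.
        ~[]q holds at s1, so <>~[]q is true at s0.
      At s1: <>~[]q requires ~[]q at some successor in {s0, s1, s2, s3}.
        ~[]q holds at s0, so <>~[]q is true at s1.
      At s2: <>~[]q requires ~[]q at some successor in {s1, s2, s3}.
        ~[]q holds at s1, so <>~[]q is true at s2.
  So []<>~[]q is true at s3.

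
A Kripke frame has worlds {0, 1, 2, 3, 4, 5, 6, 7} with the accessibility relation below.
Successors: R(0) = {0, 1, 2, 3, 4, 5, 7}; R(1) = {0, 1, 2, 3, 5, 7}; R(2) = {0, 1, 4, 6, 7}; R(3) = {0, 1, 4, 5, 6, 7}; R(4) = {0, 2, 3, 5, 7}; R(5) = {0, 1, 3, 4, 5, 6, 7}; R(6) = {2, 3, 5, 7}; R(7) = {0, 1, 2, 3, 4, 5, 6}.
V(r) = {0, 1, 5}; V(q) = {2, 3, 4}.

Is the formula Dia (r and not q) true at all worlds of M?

Let φ = Dia (r and not q). Evaluate φ at each world:
  0 (successors {0, 1, 2, 3, 4, 5, 7}): φ is true.
  1 (successors {0, 1, 2, 3, 5, 7}): φ is true.
  2 (successors {0, 1, 4, 6, 7}): φ is true.
  3 (successors {0, 1, 4, 5, 6, 7}): φ is true.
  4 (successors {0, 2, 3, 5, 7}): φ is true.
  5 (successors {0, 1, 3, 4, 5, 6, 7}): φ is true.
  6 (successors {2, 3, 5, 7}): φ is true.
  7 (successors {0, 1, 2, 3, 4, 5, 6}): φ is true.
For instance, at 2:
  At 2: Dia (r and not q) requires r and not q at some successor in {0, 1, 4, 6, 7}.
    r and not q holds at 0, so Dia (r and not q) is true at 2.

Yes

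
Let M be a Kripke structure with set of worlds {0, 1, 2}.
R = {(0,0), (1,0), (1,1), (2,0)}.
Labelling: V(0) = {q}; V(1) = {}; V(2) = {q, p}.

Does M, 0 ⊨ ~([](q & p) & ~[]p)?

Yes

At 0: [](q & p) & ~[]p is false, so ~([](q & p) & ~[]p) is true.
  At 0: [](q & p) is false, ~[]p is true, so [](q & p) & ~[]p is false.
    At 0: [](q & p) requires q & p at every successor {0}.
      q & p fails at 0, so [](q & p) is false at 0.
    At 0: []p is false, so ~[]p is true.
      At 0: []p requires p at every successor {0}.
        p fails at 0, so []p is false at 0.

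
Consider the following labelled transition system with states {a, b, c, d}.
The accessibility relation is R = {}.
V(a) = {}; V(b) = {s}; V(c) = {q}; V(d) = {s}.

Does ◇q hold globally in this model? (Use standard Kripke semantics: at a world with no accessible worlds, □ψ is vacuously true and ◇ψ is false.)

No

Let φ = ◇q. Evaluate φ at each world:
  a (successors ∅): φ is false.
  b (successors ∅): φ is false.
  c (successors ∅): φ is false.
  d (successors ∅): φ is false.
Detail at a (counterexample):
  At a: no accessible worlds, so ◇q is false.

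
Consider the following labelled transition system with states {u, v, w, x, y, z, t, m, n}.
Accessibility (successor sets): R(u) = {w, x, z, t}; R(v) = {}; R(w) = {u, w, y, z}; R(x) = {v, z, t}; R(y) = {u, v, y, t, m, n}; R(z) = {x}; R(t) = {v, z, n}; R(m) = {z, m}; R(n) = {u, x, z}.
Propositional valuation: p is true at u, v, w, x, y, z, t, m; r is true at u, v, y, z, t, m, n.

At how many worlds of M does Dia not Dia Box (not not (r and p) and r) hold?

5

Let φ = Dia not Dia Box (not not (r and p) and r). Evaluate φ at each world:
  u (successors {w, x, z, t}): φ is true.
  v (successors ∅): φ is false.
  w (successors {u, w, y, z}): φ is true.
  x (successors {v, z, t}): φ is true.
  y (successors {u, v, y, t, m, n}): φ is true.
  z (successors {x}): φ is false.
  t (successors {v, z, n}): φ is true.
  m (successors {z, m}): φ is false.
  n (successors {u, x, z}): φ is false.
For instance, at z:
  At z: Dia not Dia Box (not not (r and p) and r) requires not Dia Box (not not (r and p) and r) at some successor in {x}.
    At x: not Dia Box (not not (r and p) and r) is false.
  So Dia not Dia Box (not not (r and p) and r) is false at z.
Satisfying worlds: {u, w, x, y, t}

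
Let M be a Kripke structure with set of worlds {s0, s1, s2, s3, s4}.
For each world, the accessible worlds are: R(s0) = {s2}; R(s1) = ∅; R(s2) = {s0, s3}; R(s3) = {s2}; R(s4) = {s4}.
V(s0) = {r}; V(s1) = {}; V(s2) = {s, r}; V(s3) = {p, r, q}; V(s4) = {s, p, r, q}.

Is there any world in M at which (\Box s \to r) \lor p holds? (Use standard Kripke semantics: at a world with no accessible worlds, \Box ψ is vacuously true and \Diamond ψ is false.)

Yes

Let φ = (\Box s \to r) \lor p. Evaluate φ at each world:
  s0 (successors {s2}): φ is true.
  s1 (successors ∅): φ is false.
  s2 (successors {s0, s3}): φ is true.
  s3 (successors {s2}): φ is true.
  s4 (successors {s4}): φ is true.
Detail at s0 (witness):
  At s0: \Box s \to r is true, p is false, so (\Box s \to r) \lor p is true.
    At s0: \Box s is true, r is true, so \Box s \to r is true.
      At s0: \Box s requires s at every successor {s2}.
        At s2: s is true.
      So \Box s is true at s0.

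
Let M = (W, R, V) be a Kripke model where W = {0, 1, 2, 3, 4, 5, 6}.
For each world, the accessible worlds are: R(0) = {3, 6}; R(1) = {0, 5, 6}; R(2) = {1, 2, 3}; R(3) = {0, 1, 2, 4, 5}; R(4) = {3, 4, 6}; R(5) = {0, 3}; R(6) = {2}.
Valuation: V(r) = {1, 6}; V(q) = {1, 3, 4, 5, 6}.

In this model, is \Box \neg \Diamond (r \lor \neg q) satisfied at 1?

Recall that \Box ψ holds at a world iff ψ holds at every accessible world, and \Diamond ψ holds iff ψ holds at some accessible world.
At 1: \Box \neg \Diamond (r \lor \neg q) requires \neg \Diamond (r \lor \neg q) at every successor {0, 5, 6}.
  \neg \Diamond (r \lor \neg q) fails at 0, so \Box \neg \Diamond (r \lor \neg q) is false at 1.
    At 0: \Diamond (r \lor \neg q) is true, so \neg \Diamond (r \lor \neg q) is false.
      At 0: \Diamond (r \lor \neg q) requires r \lor \neg q at some successor in {3, 6}.
        r \lor \neg q holds at 6, so \Diamond (r \lor \neg q) is true at 0.

No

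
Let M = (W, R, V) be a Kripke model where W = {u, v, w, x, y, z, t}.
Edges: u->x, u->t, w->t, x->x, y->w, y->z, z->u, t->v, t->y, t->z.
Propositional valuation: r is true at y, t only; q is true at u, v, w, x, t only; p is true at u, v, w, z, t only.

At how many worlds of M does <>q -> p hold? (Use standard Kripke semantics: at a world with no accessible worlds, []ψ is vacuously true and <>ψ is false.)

5

Let φ = <>q -> p. Evaluate φ at each world:
  u (successors {x, t}): φ is true.
  v (successors ∅): φ is true.
  w (successors {t}): φ is true.
  x (successors {x}): φ is false.
  y (successors {w, z}): φ is false.
  z (successors {u}): φ is true.
  t (successors {v, y, z}): φ is true.
For instance, at w:
  At w: <>q is true, p is true, so <>q -> p is true.
    At w: <>q requires q at some successor in {t}.
      q holds at t, so <>q is true at w.
Satisfying worlds: {u, v, w, z, t}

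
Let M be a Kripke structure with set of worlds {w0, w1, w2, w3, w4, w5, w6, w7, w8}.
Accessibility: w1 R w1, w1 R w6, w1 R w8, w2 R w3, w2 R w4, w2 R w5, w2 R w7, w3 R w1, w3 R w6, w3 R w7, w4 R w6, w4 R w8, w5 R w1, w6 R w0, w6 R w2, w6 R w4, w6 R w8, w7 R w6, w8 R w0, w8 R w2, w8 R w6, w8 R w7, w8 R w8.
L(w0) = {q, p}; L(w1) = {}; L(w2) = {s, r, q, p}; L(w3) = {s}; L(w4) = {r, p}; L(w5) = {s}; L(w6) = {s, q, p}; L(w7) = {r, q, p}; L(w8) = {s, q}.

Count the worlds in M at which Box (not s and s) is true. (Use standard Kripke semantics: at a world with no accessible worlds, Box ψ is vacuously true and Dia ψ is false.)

Recall that Box ψ holds at a world iff ψ holds at every accessible world, and Dia ψ holds iff ψ holds at some accessible world.
Let φ = Box (not s and s). Evaluate φ at each world:
  w0 (successors ∅): φ is true.
  w1 (successors {w1, w6, w8}): φ is false.
  w2 (successors {w3, w4, w5, w7}): φ is false.
  w3 (successors {w1, w6, w7}): φ is false.
  w4 (successors {w6, w8}): φ is false.
  w5 (successors {w1}): φ is false.
  w6 (successors {w0, w2, w4, w8}): φ is false.
  w7 (successors {w6}): φ is false.
  w8 (successors {w0, w2, w6, w7, w8}): φ is false.
For instance, at w6:
  At w6: Box (not s and s) requires not s and s at every successor {w0, w2, w4, w8}.
    not s and s fails at w0, so Box (not s and s) is false at w6.
Satisfying worlds: {w0}

1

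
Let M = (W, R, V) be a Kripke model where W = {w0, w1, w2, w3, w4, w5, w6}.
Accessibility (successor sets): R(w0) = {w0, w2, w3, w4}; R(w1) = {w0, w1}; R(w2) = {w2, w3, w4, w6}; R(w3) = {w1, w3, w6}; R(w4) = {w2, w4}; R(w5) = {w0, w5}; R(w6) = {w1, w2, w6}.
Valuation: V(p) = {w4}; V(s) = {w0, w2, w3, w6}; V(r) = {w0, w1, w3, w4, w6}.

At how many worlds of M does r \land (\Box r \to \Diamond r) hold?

Recall that \Box ψ holds at a world iff ψ holds at every accessible world, and \Diamond ψ holds iff ψ holds at some accessible world.
Let φ = r \land (\Box r \to \Diamond r). Evaluate φ at each world:
  w0 (successors {w0, w2, w3, w4}): φ is true.
  w1 (successors {w0, w1}): φ is true.
  w2 (successors {w2, w3, w4, w6}): φ is false.
  w3 (successors {w1, w3, w6}): φ is true.
  w4 (successors {w2, w4}): φ is true.
  w5 (successors {w0, w5}): φ is false.
  w6 (successors {w1, w2, w6}): φ is true.
For instance, at w5:
  At w5: r is false, \Box r \to \Diamond r is true, so r \land (\Box r \to \Diamond r) is false.
    At w5: \Box r is false, \Diamond r is true, so \Box r \to \Diamond r is true.
      At w5: \Box r requires r at every successor {w0, w5}.
        r fails at w5, so \Box r is false at w5.
      At w5: \Diamond r requires r at some successor in {w0, w5}.
        r holds at w0, so \Diamond r is true at w5.
Satisfying worlds: {w0, w1, w3, w4, w6}

5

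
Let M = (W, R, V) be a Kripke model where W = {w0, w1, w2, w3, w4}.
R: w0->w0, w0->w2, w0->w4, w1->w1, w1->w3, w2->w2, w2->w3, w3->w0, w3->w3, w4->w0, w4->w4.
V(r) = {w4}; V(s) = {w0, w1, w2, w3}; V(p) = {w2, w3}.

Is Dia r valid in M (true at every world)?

No

Let φ = Dia r. Evaluate φ at each world:
  w0 (successors {w0, w2, w4}): φ is true.
  w1 (successors {w1, w3}): φ is false.
  w2 (successors {w2, w3}): φ is false.
  w3 (successors {w0, w3}): φ is false.
  w4 (successors {w0, w4}): φ is true.
Detail at w1 (counterexample):
  At w1: Dia r requires r at some successor in {w1, w3}.
    At w1: r is false.
    At w3: r is false.
  So Dia r is false at w1.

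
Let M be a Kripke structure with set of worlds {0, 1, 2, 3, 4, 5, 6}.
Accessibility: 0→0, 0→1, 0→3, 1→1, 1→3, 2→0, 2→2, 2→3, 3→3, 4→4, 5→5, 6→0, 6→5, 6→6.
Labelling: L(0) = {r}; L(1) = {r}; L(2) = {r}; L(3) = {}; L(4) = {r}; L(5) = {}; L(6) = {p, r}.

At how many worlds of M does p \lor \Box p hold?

Let φ = p \lor \Box p. Evaluate φ at each world:
  0 (successors {0, 1, 3}): φ is false.
  1 (successors {1, 3}): φ is false.
  2 (successors {0, 2, 3}): φ is false.
  3 (successors {3}): φ is false.
  4 (successors {4}): φ is false.
  5 (successors {5}): φ is false.
  6 (successors {0, 5, 6}): φ is true.
For instance, at 6:
  At 6: p is true, \Box p is false, so p \lor \Box p is true.
    At 6: \Box p requires p at every successor {0, 5, 6}.
      p fails at 0, so \Box p is false at 6.
Satisfying worlds: {6}

1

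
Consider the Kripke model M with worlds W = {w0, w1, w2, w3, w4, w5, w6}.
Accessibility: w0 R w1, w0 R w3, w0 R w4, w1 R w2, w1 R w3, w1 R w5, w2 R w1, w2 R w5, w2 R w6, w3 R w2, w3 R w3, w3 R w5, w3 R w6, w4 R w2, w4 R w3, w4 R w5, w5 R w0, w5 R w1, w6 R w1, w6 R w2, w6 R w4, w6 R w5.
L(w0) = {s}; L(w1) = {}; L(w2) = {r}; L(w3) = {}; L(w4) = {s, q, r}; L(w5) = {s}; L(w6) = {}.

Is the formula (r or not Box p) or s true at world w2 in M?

Yes

Recall that Box ψ holds at a world iff ψ holds at every accessible world, and Dia ψ holds iff ψ holds at some accessible world.
At w2: r or not Box p is true, s is false, so (r or not Box p) or s is true.
  At w2: r is true, not Box p is true, so r or not Box p is true.
    At w2: Box p is false, so not Box p is true.
      At w2: Box p requires p at every successor {w1, w5, w6}.
        p fails at w1, so Box p is false at w2.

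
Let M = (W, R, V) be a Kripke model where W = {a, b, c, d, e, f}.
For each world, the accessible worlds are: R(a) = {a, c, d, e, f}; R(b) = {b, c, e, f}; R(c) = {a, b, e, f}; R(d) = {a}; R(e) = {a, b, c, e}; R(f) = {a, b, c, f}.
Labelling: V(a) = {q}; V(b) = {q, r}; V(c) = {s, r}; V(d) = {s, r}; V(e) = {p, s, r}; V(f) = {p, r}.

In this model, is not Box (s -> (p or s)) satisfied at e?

No

At e: Box (s -> (p or s)) is true, so not Box (s -> (p or s)) is false.
  At e: Box (s -> (p or s)) requires s -> (p or s) at every successor {a, b, c, e}.
    At a: s -> (p or s) is true.
    At b: s -> (p or s) is true.
    At c: s -> (p or s) is true.
    At e: s -> (p or s) is true.
  So Box (s -> (p or s)) is true at e.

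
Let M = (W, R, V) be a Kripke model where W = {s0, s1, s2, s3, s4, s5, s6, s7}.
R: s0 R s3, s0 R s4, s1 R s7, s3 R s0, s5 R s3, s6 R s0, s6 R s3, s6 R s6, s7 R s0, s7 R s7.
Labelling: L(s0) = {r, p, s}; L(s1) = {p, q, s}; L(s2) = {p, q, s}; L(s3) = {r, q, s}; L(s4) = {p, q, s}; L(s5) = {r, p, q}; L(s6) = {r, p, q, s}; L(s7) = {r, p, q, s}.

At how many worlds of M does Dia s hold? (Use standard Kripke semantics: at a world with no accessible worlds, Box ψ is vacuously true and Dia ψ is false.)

6

Let φ = Dia s. Evaluate φ at each world:
  s0 (successors {s3, s4}): φ is true.
  s1 (successors {s7}): φ is true.
  s2 (successors ∅): φ is false.
  s3 (successors {s0}): φ is true.
  s4 (successors ∅): φ is false.
  s5 (successors {s3}): φ is true.
  s6 (successors {s0, s3, s6}): φ is true.
  s7 (successors {s0, s7}): φ is true.
For instance, at s7:
  At s7: Dia s requires s at some successor in {s0, s7}.
    s holds at s0, so Dia s is true at s7.
Satisfying worlds: {s0, s1, s3, s5, s6, s7}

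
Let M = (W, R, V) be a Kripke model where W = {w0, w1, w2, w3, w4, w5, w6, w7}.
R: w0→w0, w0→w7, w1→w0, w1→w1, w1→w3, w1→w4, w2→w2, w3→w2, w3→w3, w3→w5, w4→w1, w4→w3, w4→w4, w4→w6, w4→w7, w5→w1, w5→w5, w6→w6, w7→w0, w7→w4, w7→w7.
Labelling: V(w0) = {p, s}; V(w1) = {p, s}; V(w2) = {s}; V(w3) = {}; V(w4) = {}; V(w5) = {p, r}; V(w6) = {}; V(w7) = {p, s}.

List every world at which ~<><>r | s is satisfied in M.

Let φ = ~<><>r | s. Evaluate φ at each world:
  w0 (successors {w0, w7}): φ is true.
  w1 (successors {w0, w1, w3, w4}): φ is true.
  w2 (successors {w2}): φ is true.
  w3 (successors {w2, w3, w5}): φ is false.
  w4 (successors {w1, w3, w4, w6, w7}): φ is false.
  w5 (successors {w1, w5}): φ is false.
  w6 (successors {w6}): φ is true.
  w7 (successors {w0, w4, w7}): φ is true.
For instance, at w2:
  At w2: ~<><>r is true, s is true, so ~<><>r | s is true.
    At w2: <><>r is false, so ~<><>r is true.
      At w2: <><>r requires <>r at some successor in {w2}.
        At w2: <>r is false.
      So <><>r is false at w2.
Satisfying worlds: {w0, w1, w2, w6, w7}

w0, w1, w2, w6, w7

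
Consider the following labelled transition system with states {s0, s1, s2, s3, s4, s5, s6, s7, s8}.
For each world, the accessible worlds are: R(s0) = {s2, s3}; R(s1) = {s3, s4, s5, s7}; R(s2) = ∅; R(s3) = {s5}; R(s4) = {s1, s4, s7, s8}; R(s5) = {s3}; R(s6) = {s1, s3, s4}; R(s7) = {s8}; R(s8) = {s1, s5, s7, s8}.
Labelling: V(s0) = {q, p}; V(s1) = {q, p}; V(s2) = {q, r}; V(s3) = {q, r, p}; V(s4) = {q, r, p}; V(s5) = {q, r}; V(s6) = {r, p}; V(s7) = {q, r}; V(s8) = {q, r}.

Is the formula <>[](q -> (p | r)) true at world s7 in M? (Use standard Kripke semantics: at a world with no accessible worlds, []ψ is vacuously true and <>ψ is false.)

At s7: <>[](q -> (p | r)) requires [](q -> (p | r)) at some successor in {s8}.
  [](q -> (p | r)) holds at s8, so <>[](q -> (p | r)) is true at s7.
    At s8: [](q -> (p | r)) requires q -> (p | r) at every successor {s1, s5, s7, s8}.
      At s1: q -> (p | r) is true.
      At s5: q -> (p | r) is true.
      At s7: q -> (p | r) is true.
      At s8: q -> (p | r) is true.
    So [](q -> (p | r)) is true at s8.

Yes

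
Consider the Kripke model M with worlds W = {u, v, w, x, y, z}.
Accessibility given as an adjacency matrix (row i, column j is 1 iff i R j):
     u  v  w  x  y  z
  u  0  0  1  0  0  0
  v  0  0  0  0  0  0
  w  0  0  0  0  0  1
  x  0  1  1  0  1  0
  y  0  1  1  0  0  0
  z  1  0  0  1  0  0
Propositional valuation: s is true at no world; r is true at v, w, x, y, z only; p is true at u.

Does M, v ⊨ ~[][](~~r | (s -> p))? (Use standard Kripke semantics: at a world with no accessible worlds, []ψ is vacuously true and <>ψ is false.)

No

At v: [][](~~r | (s -> p)) is true, so ~[][](~~r | (s -> p)) is false.
  At v: no accessible worlds, so [][](~~r | (s -> p)) holds vacuously.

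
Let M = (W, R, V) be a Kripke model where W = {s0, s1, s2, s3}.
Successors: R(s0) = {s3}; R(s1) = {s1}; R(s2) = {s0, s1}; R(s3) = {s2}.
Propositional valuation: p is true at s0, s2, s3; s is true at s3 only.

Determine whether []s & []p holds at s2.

At s2: []s is false, []p is false, so []s & []p is false.
  At s2: []s requires s at every successor {s0, s1}.
    s fails at s0, so []s is false at s2.
  At s2: []p requires p at every successor {s0, s1}.
    p fails at s1, so []p is false at s2.

No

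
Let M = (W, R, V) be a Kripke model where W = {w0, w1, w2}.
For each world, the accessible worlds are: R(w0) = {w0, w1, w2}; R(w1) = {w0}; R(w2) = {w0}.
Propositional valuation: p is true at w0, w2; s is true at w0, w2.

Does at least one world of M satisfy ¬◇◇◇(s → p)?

Let φ = ¬◇◇◇(s → p). Evaluate φ at each world:
  w0 (successors {w0, w1, w2}): φ is false.
  w1 (successors {w0}): φ is false.
  w2 (successors {w0}): φ is false.
For instance, at w0:
  At w0: ◇◇◇(s → p) is true, so ¬◇◇◇(s → p) is false.
    At w0: ◇◇◇(s → p) requires ◇◇(s → p) at some successor in {w0, w1, w2}.
      ◇◇(s → p) holds at w0, so ◇◇◇(s → p) is true at w0.

No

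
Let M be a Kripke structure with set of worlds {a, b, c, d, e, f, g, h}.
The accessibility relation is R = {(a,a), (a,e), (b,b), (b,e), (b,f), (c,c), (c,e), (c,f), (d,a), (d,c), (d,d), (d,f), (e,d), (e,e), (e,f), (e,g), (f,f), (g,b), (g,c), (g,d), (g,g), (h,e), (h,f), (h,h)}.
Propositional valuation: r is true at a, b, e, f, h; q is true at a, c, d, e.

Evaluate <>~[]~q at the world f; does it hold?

No

Recall that []ψ holds at a world iff ψ holds at every accessible world, and <>ψ holds iff ψ holds at some accessible world.
At f: <>~[]~q requires ~[]~q at some successor in {f}.
  At f: ~[]~q is false.
So <>~[]~q is false at f.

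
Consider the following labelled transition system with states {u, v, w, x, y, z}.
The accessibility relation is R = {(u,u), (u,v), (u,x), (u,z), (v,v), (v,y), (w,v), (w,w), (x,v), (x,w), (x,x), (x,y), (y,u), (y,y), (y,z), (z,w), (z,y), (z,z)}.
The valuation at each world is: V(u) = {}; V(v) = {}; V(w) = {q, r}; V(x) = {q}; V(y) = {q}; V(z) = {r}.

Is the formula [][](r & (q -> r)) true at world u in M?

At u: [][](r & (q -> r)) requires [](r & (q -> r)) at every successor {u, v, x, z}.
  [](r & (q -> r)) fails at u, so [][](r & (q -> r)) is false at u.
    At u: [](r & (q -> r)) requires r & (q -> r) at every successor {u, v, x, z}.
      r & (q -> r) fails at u, so [](r & (q -> r)) is false at u.

No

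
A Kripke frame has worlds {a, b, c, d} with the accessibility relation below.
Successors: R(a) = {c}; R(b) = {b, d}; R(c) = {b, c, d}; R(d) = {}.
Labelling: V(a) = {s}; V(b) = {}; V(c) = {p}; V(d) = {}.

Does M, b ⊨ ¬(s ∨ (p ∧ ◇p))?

At b: s ∨ (p ∧ ◇p) is false, so ¬(s ∨ (p ∧ ◇p)) is true.
  At b: s is false, p ∧ ◇p is false, so s ∨ (p ∧ ◇p) is false.
    At b: p is false, ◇p is false, so p ∧ ◇p is false.
      At b: ◇p requires p at some successor in {b, d}.
        At b: p is false.
        At d: p is false.
      So ◇p is false at b.

Yes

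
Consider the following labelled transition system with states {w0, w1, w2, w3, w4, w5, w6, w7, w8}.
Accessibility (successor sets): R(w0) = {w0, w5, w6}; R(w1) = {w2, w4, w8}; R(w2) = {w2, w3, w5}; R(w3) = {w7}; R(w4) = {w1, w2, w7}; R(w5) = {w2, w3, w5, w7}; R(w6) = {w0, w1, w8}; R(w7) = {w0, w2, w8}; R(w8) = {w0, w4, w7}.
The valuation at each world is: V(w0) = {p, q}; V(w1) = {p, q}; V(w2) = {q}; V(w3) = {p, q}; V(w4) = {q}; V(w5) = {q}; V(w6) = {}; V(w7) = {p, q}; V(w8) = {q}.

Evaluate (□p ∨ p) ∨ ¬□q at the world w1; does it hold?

Yes

At w1: □p ∨ p is true, ¬□q is false, so (□p ∨ p) ∨ ¬□q is true.
  At w1: □p is false, p is true, so □p ∨ p is true.
    At w1: □p requires p at every successor {w2, w4, w8}.
      p fails at w2, so □p is false at w1.
  At w1: □q is true, so ¬□q is false.
    At w1: □q requires q at every successor {w2, w4, w8}.
      At w2: q is true.
      At w4: q is true.
      At w8: q is true.
    So □q is true at w1.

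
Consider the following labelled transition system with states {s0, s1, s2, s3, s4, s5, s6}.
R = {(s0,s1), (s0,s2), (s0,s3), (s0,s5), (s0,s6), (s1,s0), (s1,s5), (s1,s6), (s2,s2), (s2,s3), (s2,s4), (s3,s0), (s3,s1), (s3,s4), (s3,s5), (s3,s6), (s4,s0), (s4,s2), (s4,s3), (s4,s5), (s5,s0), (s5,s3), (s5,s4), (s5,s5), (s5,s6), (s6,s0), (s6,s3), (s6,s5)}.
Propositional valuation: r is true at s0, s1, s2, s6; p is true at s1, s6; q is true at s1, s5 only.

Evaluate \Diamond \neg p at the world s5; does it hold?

Yes

Recall that \Diamond ψ holds at a world iff ψ holds at some accessible world.
At s5: \Diamond \neg p requires \neg p at some successor in {s0, s3, s4, s5, s6}.
  \neg p holds at s0, so \Diamond \neg p is true at s5.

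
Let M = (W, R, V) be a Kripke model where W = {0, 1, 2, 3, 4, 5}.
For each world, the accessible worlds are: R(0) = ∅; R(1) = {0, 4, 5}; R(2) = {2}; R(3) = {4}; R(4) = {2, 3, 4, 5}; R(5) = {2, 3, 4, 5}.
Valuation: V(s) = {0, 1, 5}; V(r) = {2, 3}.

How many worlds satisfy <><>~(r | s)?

Recall that <>ψ holds at a world iff ψ holds at some accessible world.
Let φ = <><>~(r | s). Evaluate φ at each world:
  0 (successors ∅): φ is false.
  1 (successors {0, 4, 5}): φ is true.
  2 (successors {2}): φ is false.
  3 (successors {4}): φ is true.
  4 (successors {2, 3, 4, 5}): φ is true.
  5 (successors {2, 3, 4, 5}): φ is true.
For instance, at 3:
  At 3: <><>~(r | s) requires <>~(r | s) at some successor in {4}.
    <>~(r | s) holds at 4, so <><>~(r | s) is true at 3.
      At 4: <>~(r | s) requires ~(r | s) at some successor in {2, 3, 4, 5}.
        ~(r | s) holds at 4, so <>~(r | s) is true at 4.
Satisfying worlds: {1, 3, 4, 5}

4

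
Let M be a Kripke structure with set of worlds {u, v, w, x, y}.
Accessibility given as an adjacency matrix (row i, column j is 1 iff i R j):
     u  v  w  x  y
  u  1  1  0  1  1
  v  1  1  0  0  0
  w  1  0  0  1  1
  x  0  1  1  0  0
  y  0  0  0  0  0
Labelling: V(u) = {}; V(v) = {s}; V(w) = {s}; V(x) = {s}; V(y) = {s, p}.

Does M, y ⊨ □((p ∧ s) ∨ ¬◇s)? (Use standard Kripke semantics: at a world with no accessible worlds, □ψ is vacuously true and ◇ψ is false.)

Yes

Recall that □ψ holds at a world iff ψ holds at every accessible world, and ◇ψ holds iff ψ holds at some accessible world.
At y: no accessible worlds, so □((p ∧ s) ∨ ¬◇s) holds vacuously.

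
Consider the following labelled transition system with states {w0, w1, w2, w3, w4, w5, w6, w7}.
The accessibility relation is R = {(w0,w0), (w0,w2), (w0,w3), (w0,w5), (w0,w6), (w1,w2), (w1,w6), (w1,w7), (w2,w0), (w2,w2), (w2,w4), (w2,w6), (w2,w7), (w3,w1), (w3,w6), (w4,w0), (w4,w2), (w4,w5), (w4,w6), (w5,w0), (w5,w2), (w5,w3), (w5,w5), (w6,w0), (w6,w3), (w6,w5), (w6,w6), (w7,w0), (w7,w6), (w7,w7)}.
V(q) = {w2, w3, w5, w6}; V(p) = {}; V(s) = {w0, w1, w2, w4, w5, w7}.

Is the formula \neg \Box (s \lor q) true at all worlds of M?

Let φ = \neg \Box (s \lor q). Evaluate φ at each world:
  w0 (successors {w0, w2, w3, w5, w6}): φ is false.
  w1 (successors {w2, w6, w7}): φ is false.
  w2 (successors {w0, w2, w4, w6, w7}): φ is false.
  w3 (successors {w1, w6}): φ is false.
  w4 (successors {w0, w2, w5, w6}): φ is false.
  w5 (successors {w0, w2, w3, w5}): φ is false.
  w6 (successors {w0, w3, w5, w6}): φ is false.
  w7 (successors {w0, w6, w7}): φ is false.
Detail at w0 (counterexample):
  At w0: \Box (s \lor q) is true, so \neg \Box (s \lor q) is false.
    At w0: \Box (s \lor q) requires s \lor q at every successor {w0, w2, w3, w5, w6}.
      At w0: s \lor q is true.
      At w2: s \lor q is true.
      At w3: s \lor q is true.
      At w5: s \lor q is true.
      At w6: s \lor q is true.
    So \Box (s \lor q) is true at w0.

No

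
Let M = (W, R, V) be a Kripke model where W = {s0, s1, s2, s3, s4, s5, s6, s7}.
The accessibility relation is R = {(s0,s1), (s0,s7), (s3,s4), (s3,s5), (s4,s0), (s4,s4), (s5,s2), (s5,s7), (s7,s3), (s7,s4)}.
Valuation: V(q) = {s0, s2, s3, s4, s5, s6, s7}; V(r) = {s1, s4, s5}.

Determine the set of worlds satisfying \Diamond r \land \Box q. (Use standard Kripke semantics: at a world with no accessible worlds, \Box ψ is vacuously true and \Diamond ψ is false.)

Let φ = \Diamond r \land \Box q. Evaluate φ at each world:
  s0 (successors {s1, s7}): φ is false.
  s1 (successors ∅): φ is false.
  s2 (successors ∅): φ is false.
  s3 (successors {s4, s5}): φ is true.
  s4 (successors {s0, s4}): φ is true.
  s5 (successors {s2, s7}): φ is false.
  s6 (successors ∅): φ is false.
  s7 (successors {s3, s4}): φ is true.
For instance, at s3:
  At s3: \Diamond r is true, \Box q is true, so \Diamond r \land \Box q is true.
    At s3: \Diamond r requires r at some successor in {s4, s5}.
      r holds at s4, so \Diamond r is true at s3.
    At s3: \Box q requires q at every successor {s4, s5}.
      At s4: q is true.
      At s5: q is true.
    So \Box q is true at s3.
Satisfying worlds: {s3, s4, s7}

s3, s4, s7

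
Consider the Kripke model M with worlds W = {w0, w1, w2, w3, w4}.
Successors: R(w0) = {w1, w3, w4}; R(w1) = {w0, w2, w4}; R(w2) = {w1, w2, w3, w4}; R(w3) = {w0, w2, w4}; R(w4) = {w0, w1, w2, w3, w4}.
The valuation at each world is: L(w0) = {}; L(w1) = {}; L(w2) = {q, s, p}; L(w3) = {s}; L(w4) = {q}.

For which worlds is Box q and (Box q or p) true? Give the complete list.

Let φ = Box q and (Box q or p). Evaluate φ at each world:
  w0 (successors {w1, w3, w4}): φ is false.
  w1 (successors {w0, w2, w4}): φ is false.
  w2 (successors {w1, w2, w3, w4}): φ is false.
  w3 (successors {w0, w2, w4}): φ is false.
  w4 (successors {w0, w1, w2, w3, w4}): φ is false.
For instance, at w3:
  At w3: Box q is false, Box q or p is false, so Box q and (Box q or p) is false.
    At w3: Box q requires q at every successor {w0, w2, w4}.
      q fails at w0, so Box q is false at w3.
    At w3: Box q is false, p is false, so Box q or p is false.
      At w3: Box q requires q at every successor {w0, w2, w4}.
        q fails at w0, so Box q is false at w3.
Satisfying worlds: none.

none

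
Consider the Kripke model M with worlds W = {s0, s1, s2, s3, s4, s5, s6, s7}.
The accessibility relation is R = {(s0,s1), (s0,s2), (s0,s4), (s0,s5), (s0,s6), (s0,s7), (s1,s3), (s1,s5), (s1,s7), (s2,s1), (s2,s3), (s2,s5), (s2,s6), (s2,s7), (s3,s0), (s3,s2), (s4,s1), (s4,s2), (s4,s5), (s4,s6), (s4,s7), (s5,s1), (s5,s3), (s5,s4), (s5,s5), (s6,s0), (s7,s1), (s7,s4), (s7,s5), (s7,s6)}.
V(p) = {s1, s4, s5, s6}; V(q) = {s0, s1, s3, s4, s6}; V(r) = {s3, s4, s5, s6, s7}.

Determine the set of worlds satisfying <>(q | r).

Let φ = <>(q | r). Evaluate φ at each world:
  s0 (successors {s1, s2, s4, s5, s6, s7}): φ is true.
  s1 (successors {s3, s5, s7}): φ is true.
  s2 (successors {s1, s3, s5, s6, s7}): φ is true.
  s3 (successors {s0, s2}): φ is true.
  s4 (successors {s1, s2, s5, s6, s7}): φ is true.
  s5 (successors {s1, s3, s4, s5}): φ is true.
  s6 (successors {s0}): φ is true.
  s7 (successors {s1, s4, s5, s6}): φ is true.
For instance, at s2:
  At s2: <>(q | r) requires q | r at some successor in {s1, s3, s5, s6, s7}.
    q | r holds at s1, so <>(q | r) is true at s2.
Satisfying worlds: {s0, s1, s2, s3, s4, s5, s6, s7}

s0, s1, s2, s3, s4, s5, s6, s7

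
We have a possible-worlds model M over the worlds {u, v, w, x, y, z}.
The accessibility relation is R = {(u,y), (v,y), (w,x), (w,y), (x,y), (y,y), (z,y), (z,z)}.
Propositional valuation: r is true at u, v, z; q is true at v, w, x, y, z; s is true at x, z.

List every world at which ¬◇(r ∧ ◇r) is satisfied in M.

Let φ = ¬◇(r ∧ ◇r). Evaluate φ at each world:
  u (successors {y}): φ is true.
  v (successors {y}): φ is true.
  w (successors {x, y}): φ is true.
  x (successors {y}): φ is true.
  y (successors {y}): φ is true.
  z (successors {y, z}): φ is false.
For instance, at z:
  At z: ◇(r ∧ ◇r) is true, so ¬◇(r ∧ ◇r) is false.
    At z: ◇(r ∧ ◇r) requires r ∧ ◇r at some successor in {y, z}.
      r ∧ ◇r holds at z, so ◇(r ∧ ◇r) is true at z.
Satisfying worlds: {u, v, w, x, y}

u, v, w, x, y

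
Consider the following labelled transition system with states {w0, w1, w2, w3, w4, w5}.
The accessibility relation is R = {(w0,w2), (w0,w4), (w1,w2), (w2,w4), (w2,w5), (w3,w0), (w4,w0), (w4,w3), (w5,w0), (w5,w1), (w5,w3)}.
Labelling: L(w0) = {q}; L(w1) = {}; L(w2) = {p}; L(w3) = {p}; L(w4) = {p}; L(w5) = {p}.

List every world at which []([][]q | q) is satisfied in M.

w3

Let φ = []([][]q | q). Evaluate φ at each world:
  w0 (successors {w2, w4}): φ is false.
  w1 (successors {w2}): φ is false.
  w2 (successors {w4, w5}): φ is false.
  w3 (successors {w0}): φ is true.
  w4 (successors {w0, w3}): φ is false.
  w5 (successors {w0, w1, w3}): φ is false.
For instance, at w4:
  At w4: []([][]q | q) requires [][]q | q at every successor {w0, w3}.
    [][]q | q fails at w3, so []([][]q | q) is false at w4.
      At w3: [][]q is false, q is false, so [][]q | q is false.
Satisfying worlds: {w3}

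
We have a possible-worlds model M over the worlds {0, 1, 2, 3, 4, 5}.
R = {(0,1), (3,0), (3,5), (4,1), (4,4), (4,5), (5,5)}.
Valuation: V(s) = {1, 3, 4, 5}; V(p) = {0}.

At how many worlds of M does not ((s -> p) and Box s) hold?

Let φ = not ((s -> p) and Box s). Evaluate φ at each world:
  0 (successors {1}): φ is false.
  1 (successors ∅): φ is true.
  2 (successors ∅): φ is false.
  3 (successors {0, 5}): φ is true.
  4 (successors {1, 4, 5}): φ is true.
  5 (successors {5}): φ is true.
For instance, at 5:
  At 5: (s -> p) and Box s is false, so not ((s -> p) and Box s) is true.
    At 5: s -> p is false, Box s is true, so (s -> p) and Box s is false.
      At 5: Box s requires s at every successor {5}.
        At 5: s is true.
      So Box s is true at 5.
Satisfying worlds: {1, 3, 4, 5}

4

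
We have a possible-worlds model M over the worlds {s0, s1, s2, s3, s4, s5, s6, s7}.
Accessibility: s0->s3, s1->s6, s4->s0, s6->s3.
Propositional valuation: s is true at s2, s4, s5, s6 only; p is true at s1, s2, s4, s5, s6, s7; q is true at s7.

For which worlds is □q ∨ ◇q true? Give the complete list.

s2, s3, s5, s7

Let φ = □q ∨ ◇q. Evaluate φ at each world:
  s0 (successors {s3}): φ is false.
  s1 (successors {s6}): φ is false.
  s2 (successors ∅): φ is true.
  s3 (successors ∅): φ is true.
  s4 (successors {s0}): φ is false.
  s5 (successors ∅): φ is true.
  s6 (successors {s3}): φ is false.
  s7 (successors ∅): φ is true.
For instance, at s4:
  At s4: □q is false, ◇q is false, so □q ∨ ◇q is false.
    At s4: □q requires q at every successor {s0}.
      q fails at s0, so □q is false at s4.
    At s4: ◇q requires q at some successor in {s0}.
      At s0: q is false.
    So ◇q is false at s4.
Satisfying worlds: {s2, s3, s5, s7}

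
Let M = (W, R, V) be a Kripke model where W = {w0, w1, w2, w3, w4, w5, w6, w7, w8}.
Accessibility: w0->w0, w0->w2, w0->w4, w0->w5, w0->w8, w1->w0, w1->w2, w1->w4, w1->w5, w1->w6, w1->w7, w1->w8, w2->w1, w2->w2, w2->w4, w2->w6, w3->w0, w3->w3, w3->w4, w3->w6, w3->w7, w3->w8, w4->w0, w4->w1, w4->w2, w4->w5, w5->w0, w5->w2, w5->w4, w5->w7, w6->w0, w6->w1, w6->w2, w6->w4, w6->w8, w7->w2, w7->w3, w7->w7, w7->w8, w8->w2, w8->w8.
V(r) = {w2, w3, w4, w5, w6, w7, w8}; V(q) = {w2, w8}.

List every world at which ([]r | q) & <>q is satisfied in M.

w2, w7, w8

Let φ = ([]r | q) & <>q. Evaluate φ at each world:
  w0 (successors {w0, w2, w4, w5, w8}): φ is false.
  w1 (successors {w0, w2, w4, w5, w6, w7, w8}): φ is false.
  w2 (successors {w1, w2, w4, w6}): φ is true.
  w3 (successors {w0, w3, w4, w6, w7, w8}): φ is false.
  w4 (successors {w0, w1, w2, w5}): φ is false.
  w5 (successors {w0, w2, w4, w7}): φ is false.
  w6 (successors {w0, w1, w2, w4, w8}): φ is false.
  w7 (successors {w2, w3, w7, w8}): φ is true.
  w8 (successors {w2, w8}): φ is true.
For instance, at w2:
  At w2: []r | q is true, <>q is true, so ([]r | q) & <>q is true.
    At w2: []r is false, q is true, so []r | q is true.
      At w2: []r requires r at every successor {w1, w2, w4, w6}.
        r fails at w1, so []r is false at w2.
    At w2: <>q requires q at some successor in {w1, w2, w4, w6}.
      q holds at w2, so <>q is true at w2.
Satisfying worlds: {w2, w7, w8}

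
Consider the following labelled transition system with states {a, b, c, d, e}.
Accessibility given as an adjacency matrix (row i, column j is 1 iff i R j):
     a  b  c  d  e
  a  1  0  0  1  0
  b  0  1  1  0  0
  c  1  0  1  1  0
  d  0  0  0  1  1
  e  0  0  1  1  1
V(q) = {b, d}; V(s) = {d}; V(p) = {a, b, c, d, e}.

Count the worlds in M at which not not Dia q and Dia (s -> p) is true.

Let φ = not not Dia q and Dia (s -> p). Evaluate φ at each world:
  a (successors {a, d}): φ is true.
  b (successors {b, c}): φ is true.
  c (successors {a, c, d}): φ is true.
  d (successors {d, e}): φ is true.
  e (successors {c, d, e}): φ is true.
For instance, at d:
  At d: not not Dia q is true, Dia (s -> p) is true, so not not Dia q and Dia (s -> p) is true.
    At d: not Dia q is false, so not not Dia q is true.
      At d: Dia q is true, so not Dia q is false.
    At d: Dia (s -> p) requires s -> p at some successor in {d, e}.
      s -> p holds at d, so Dia (s -> p) is true at d.
Satisfying worlds: {a, b, c, d, e}

5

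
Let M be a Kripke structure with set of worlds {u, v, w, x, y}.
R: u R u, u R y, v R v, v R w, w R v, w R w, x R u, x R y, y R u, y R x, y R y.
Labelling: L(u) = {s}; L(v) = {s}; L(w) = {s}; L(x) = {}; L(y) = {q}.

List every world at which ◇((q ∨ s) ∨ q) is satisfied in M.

Let φ = ◇((q ∨ s) ∨ q). Evaluate φ at each world:
  u (successors {u, y}): φ is true.
  v (successors {v, w}): φ is true.
  w (successors {v, w}): φ is true.
  x (successors {u, y}): φ is true.
  y (successors {u, x, y}): φ is true.
For instance, at u:
  At u: ◇((q ∨ s) ∨ q) requires (q ∨ s) ∨ q at some successor in {u, y}.
    (q ∨ s) ∨ q holds at u, so ◇((q ∨ s) ∨ q) is true at u.
Satisfying worlds: {u, v, w, x, y}

u, v, w, x, y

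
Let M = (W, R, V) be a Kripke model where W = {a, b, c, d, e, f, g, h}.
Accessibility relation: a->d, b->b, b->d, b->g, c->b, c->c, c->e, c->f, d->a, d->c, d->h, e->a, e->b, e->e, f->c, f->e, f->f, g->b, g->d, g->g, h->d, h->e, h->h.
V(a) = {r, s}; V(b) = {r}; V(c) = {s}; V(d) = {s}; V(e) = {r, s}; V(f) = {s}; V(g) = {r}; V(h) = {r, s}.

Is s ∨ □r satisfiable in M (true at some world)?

Recall that □ψ holds at a world iff ψ holds at every accessible world, and ◇ψ holds iff ψ holds at some accessible world.
Let φ = s ∨ □r. Evaluate φ at each world:
  a (successors {d}): φ is true.
  b (successors {b, d, g}): φ is false.
  c (successors {b, c, e, f}): φ is true.
  d (successors {a, c, h}): φ is true.
  e (successors {a, b, e}): φ is true.
  f (successors {c, e, f}): φ is true.
  g (successors {b, d, g}): φ is false.
  h (successors {d, e, h}): φ is true.
Detail at a (witness):
  At a: s is true, □r is false, so s ∨ □r is true.
    At a: □r requires r at every successor {d}.
      r fails at d, so □r is false at a.

Yes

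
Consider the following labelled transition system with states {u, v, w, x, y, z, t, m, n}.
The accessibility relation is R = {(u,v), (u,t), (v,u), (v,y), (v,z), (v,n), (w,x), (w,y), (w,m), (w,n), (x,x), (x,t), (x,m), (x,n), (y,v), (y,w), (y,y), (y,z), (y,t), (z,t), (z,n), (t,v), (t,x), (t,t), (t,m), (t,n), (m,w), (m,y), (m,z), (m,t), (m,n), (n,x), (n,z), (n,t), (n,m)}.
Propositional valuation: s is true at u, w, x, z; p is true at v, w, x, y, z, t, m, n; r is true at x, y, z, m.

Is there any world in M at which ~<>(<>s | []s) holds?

Let φ = ~<>(<>s | []s). Evaluate φ at each world:
  u (successors {v, t}): φ is false.
  v (successors {u, y, z, n}): φ is false.
  w (successors {x, y, m, n}): φ is false.
  x (successors {x, t, m, n}): φ is false.
  y (successors {v, w, y, z, t}): φ is false.
  z (successors {t, n}): φ is false.
  t (successors {v, x, t, m, n}): φ is false.
  m (successors {w, y, z, t, n}): φ is false.
  n (successors {x, z, t, m}): φ is false.
For instance, at x:
  At x: <>(<>s | []s) is true, so ~<>(<>s | []s) is false.
    At x: <>(<>s | []s) requires <>s | []s at some successor in {x, t, m, n}.
      <>s | []s holds at x, so <>(<>s | []s) is true at x.

No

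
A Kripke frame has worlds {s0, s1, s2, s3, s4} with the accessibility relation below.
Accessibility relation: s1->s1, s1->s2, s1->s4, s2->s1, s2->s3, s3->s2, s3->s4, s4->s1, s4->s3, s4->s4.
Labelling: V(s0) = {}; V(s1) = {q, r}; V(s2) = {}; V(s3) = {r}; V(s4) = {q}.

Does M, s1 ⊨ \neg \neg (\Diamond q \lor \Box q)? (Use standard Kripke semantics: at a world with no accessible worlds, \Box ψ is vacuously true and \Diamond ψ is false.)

Yes

At s1: \neg (\Diamond q \lor \Box q) is false, so \neg \neg (\Diamond q \lor \Box q) is true.
  At s1: \Diamond q \lor \Box q is true, so \neg (\Diamond q \lor \Box q) is false.
    At s1: \Diamond q is true, \Box q is false, so \Diamond q \lor \Box q is true.
      At s1: \Diamond q requires q at some successor in {s1, s2, s4}.
        q holds at s1, so \Diamond q is true at s1.
      At s1: \Box q requires q at every successor {s1, s2, s4}.
        q fails at s2, so \Box q is false at s1.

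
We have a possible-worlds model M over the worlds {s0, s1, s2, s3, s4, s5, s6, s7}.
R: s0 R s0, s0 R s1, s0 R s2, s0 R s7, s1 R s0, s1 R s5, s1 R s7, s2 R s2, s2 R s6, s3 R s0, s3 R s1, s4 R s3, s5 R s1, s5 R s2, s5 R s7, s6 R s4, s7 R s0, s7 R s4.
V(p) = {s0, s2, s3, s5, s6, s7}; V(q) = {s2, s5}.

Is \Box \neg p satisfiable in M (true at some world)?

Yes

Let φ = \Box \neg p. Evaluate φ at each world:
  s0 (successors {s0, s1, s2, s7}): φ is false.
  s1 (successors {s0, s5, s7}): φ is false.
  s2 (successors {s2, s6}): φ is false.
  s3 (successors {s0, s1}): φ is false.
  s4 (successors {s3}): φ is false.
  s5 (successors {s1, s2, s7}): φ is false.
  s6 (successors {s4}): φ is true.
  s7 (successors {s0, s4}): φ is false.
Detail at s6 (witness):
  At s6: \Box \neg p requires \neg p at every successor {s4}.
    At s4: \neg p is true.
  So \Box \neg p is true at s6.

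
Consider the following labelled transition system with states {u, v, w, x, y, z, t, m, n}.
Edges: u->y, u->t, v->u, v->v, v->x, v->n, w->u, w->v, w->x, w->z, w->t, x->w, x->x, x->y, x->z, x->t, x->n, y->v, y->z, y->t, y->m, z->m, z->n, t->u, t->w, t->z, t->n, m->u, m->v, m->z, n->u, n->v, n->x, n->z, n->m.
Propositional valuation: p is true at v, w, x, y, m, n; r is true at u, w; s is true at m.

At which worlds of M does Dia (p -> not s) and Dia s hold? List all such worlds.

y, z, n

Let φ = Dia (p -> not s) and Dia s. Evaluate φ at each world:
  u (successors {y, t}): φ is false.
  v (successors {u, v, x, n}): φ is false.
  w (successors {u, v, x, z, t}): φ is false.
  x (successors {w, x, y, z, t, n}): φ is false.
  y (successors {v, z, t, m}): φ is true.
  z (successors {m, n}): φ is true.
  t (successors {u, w, z, n}): φ is false.
  m (successors {u, v, z}): φ is false.
  n (successors {u, v, x, z, m}): φ is true.
For instance, at v:
  At v: Dia (p -> not s) is true, Dia s is false, so Dia (p -> not s) and Dia s is false.
    At v: Dia (p -> not s) requires p -> not s at some successor in {u, v, x, n}.
      p -> not s holds at u, so Dia (p -> not s) is true at v.
    At v: Dia s requires s at some successor in {u, v, x, n}.
      At u: s is false.
      At v: s is false.
      At x: s is false.
      At n: s is false.
    So Dia s is false at v.
Satisfying worlds: {y, z, n}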